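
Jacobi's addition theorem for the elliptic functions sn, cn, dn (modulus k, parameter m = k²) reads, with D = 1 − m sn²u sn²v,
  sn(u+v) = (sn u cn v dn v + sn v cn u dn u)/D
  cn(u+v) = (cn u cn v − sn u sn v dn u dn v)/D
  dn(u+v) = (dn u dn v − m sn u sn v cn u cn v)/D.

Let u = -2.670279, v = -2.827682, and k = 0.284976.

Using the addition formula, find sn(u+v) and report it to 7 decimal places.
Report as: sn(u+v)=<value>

sn(u+v)=0.7895733

sn u = -0.5108701029721077, cn u = -0.8596579191104262, dn u = 0.9893456416132596
sn v = -0.370973670592708, cn v = -0.9286433845814942, dn v = 0.9943960876566162
m = k² = 0.081211320576
D = 1 − m·sn²u·sn²v = 0.9970830853449012
sn(u+v) = (sn u·cn v·dn v + sn v·cn u·dn u)/D = 0.7872702224736485/0.9970830853449012 = 0.7895733405218922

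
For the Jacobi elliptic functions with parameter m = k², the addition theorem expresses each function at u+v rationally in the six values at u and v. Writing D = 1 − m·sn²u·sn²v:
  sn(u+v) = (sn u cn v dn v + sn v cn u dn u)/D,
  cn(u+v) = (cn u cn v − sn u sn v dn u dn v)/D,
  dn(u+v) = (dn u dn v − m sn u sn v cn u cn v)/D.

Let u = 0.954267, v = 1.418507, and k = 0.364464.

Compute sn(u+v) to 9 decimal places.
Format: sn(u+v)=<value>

sn u = 0.8065393210120525, cn u = 0.5911804493227235, dn u = 0.9558193993862812
sn v = 0.9811291524836217, cn v = 0.1933535263365273, dn v = 0.9338801153932904
m = k² = 0.132834007296
D = 1 − m·sn²u·sn²v = 0.916821185665839
sn(u+v) = (sn u·cn v·dn v + sn v·cn u·dn u)/D = 0.7000345575634306/0.916821185665839 = 0.7635453548720434

sn(u+v)=0.763545355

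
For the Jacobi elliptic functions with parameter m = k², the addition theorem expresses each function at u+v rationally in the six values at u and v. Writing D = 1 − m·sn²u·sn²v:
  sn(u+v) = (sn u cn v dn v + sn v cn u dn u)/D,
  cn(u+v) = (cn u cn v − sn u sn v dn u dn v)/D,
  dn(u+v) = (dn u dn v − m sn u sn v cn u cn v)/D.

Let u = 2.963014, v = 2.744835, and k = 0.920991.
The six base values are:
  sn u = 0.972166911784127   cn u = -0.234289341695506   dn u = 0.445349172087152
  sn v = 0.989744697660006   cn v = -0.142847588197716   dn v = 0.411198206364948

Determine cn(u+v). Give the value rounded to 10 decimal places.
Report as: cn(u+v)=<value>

m = k² = 0.848224422081
D = 1 − m·sn²u·sn²v = 0.2146941888281207
cn(u+v) = (cn u·cn v − sn u·sn v·dn u·dn v)/D = -0.1427363801299143/0.2146941888281207 = -0.6648357876336642

cn(u+v)=-0.6648357876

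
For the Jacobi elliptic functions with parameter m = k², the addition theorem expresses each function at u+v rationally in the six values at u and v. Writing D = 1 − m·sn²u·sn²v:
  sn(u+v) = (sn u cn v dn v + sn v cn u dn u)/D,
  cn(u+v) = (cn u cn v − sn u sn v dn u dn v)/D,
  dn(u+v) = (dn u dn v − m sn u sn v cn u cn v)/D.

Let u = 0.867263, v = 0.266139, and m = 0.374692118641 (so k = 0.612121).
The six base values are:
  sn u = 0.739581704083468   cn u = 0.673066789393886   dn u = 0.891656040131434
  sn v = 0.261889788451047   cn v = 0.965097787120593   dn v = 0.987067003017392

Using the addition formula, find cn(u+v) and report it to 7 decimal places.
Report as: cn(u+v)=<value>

m = k² = 0.374692118641
D = 1 − m·sn²u·sn²v = 0.9859432796225544
cn(u+v) = (cn u·cn v − sn u·sn v·dn u·dn v)/D = 0.4791049736635347/0.9859432796225544 = 0.485935635006254

cn(u+v)=0.4859356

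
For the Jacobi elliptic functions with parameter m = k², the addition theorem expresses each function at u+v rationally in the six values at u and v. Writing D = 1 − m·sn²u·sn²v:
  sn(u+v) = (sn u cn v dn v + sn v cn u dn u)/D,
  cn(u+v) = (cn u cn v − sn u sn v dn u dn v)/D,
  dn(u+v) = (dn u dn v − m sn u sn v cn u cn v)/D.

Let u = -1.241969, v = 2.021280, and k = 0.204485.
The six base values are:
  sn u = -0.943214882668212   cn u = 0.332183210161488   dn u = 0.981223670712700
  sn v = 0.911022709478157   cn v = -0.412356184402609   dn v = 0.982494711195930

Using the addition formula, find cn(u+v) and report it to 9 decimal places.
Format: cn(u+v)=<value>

m = k² = 0.041814115225
D = 1 − m·sn²u·sn²v = 0.9691253099053162
cn(u+v) = (cn u·cn v − sn u·sn v·dn u·dn v)/D = 0.6914183747444319/0.9691253099053162 = 0.7134457924868185

cn(u+v)=0.713445792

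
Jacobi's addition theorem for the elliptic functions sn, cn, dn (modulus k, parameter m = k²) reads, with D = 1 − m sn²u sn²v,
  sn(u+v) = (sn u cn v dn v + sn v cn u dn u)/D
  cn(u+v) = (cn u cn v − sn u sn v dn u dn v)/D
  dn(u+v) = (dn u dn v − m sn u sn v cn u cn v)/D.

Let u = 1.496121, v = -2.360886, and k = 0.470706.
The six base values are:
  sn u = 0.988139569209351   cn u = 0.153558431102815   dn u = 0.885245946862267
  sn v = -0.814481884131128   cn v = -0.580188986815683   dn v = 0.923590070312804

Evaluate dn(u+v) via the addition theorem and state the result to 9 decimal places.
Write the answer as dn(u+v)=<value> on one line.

dn(u+v)=0.936055913

m = k² = 0.221564138436
D = 1 − m·sn²u·sn²v = 0.8564844671539872
dn(u+v) = (dn u·dn v − m·sn u·sn v·cn u·cn v)/D = 0.8017173502251814/0.8564844671539872 = 0.9360559134121935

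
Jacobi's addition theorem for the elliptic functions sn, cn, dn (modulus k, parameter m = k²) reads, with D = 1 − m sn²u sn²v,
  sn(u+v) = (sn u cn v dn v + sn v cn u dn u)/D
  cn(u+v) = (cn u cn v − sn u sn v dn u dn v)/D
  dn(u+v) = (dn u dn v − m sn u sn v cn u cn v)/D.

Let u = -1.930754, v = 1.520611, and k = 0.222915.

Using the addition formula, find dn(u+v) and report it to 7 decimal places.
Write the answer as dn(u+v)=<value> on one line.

dn(u+v)=0.9960519

sn u = -0.9455105767415428, cn u = -0.3255913838999355, dn u = 0.9775360062589854
sn v = 0.9976548756516337, cn v = 0.0684452269228714, dn v = 0.974957277575501
m = k² = 0.049691097225
D = 1 − m·sn²u·sn²v = 0.9557847558114863
dn(u+v) = (dn u·dn v − m·sn u·sn v·cn u·cn v)/D = 0.9520112641828887/0.9557847558114863 = 0.996051944116441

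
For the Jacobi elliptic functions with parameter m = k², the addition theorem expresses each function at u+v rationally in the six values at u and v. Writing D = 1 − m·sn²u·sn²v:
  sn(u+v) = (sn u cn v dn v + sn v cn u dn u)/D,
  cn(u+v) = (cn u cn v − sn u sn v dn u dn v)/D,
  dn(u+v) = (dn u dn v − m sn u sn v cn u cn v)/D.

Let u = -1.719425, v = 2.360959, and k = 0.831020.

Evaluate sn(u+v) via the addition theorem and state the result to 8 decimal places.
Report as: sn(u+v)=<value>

sn(u+v)=0.57599281

sn u = -0.9814403688663065, cn u = 0.1917675737959057, dn u = 0.5786209694621913
sn v = 0.9858950617362271, cn v = -0.167364653508801, dn v = 0.5733671987679915
m = k² = 0.6905942404
D = 1 − m·sn²u·sn²v = 0.3534350327433898
sn(u+v) = (sn u·cn v·dn v + sn v·cn u·dn u)/D = 0.2035760394020184/0.3534350327433898 = 0.5759928149222944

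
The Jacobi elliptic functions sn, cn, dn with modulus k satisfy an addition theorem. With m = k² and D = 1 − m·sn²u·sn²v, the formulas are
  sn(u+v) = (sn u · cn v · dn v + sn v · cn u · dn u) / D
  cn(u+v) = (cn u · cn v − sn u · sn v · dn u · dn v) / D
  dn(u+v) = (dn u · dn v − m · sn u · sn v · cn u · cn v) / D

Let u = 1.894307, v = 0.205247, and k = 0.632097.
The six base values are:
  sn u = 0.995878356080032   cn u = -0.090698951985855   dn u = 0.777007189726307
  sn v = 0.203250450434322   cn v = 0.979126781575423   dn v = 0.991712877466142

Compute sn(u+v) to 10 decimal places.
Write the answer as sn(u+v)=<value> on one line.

m = k² = 0.399546617409
D = 1 − m·sn²u·sn²v = 0.9836302110899136
sn(u+v) = (sn u·cn v·dn v + sn v·cn u·dn u)/D = 0.9526866506745143/0.9836302110899136 = 0.9685414700905615

sn(u+v)=0.9685414701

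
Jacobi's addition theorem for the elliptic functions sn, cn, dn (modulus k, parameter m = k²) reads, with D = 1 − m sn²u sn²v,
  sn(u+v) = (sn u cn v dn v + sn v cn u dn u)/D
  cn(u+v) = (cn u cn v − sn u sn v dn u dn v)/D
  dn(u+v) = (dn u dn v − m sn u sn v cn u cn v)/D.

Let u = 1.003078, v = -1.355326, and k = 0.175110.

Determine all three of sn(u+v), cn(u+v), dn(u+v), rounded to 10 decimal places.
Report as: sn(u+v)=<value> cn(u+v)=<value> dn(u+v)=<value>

sn(u+v)=-0.3448041666 cn(u+v)=0.9386746437 dn(u+v)=0.9981755445

sn u = 0.8408575164806169, cn u = 0.5412565352751401, dn u = 0.9891004138153901
sn v = -0.9749579779068222, cn v = 0.2223891663634726, dn v = 0.9853187359522132
m = k² = 0.0306635121
D = 1 − m·sn²u·sn²v = 0.9793918734653278
sn(u+v) = (sn u·cn v·dn v + sn v·cn u·dn u)/D = -0.3376983986734675/0.9793918734653278 = -0.3448041665677785
cn(u+v) = (cn u·cn v − sn u·sn v·dn u·dn v)/D = 0.9193303178636613/0.9793918734653278 = 0.9386746436958333
dn(u+v) = (dn u·dn v − m·sn u·sn v·cn u·cn v)/D = 0.9776050166083038/0.9793918734653278 = 0.9981755445338731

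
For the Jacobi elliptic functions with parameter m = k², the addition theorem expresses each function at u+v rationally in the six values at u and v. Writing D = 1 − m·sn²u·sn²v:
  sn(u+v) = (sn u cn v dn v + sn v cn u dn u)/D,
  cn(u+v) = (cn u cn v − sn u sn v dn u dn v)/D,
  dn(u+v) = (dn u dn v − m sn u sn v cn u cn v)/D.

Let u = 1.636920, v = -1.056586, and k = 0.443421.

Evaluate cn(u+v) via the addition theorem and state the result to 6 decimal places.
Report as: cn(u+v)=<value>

sn u = 0.9998227779917471, cn u = 0.0188258494858961, dn u = 0.8963523314745844
sn v = -0.8551116198673563, cn v = 0.5184439386933036, dn v = 0.9253252059550153
m = k² = 0.196622183241
D = 1 − m·sn²u·sn²v = 0.856277691832996
cn(u+v) = (cn u·cn v − sn u·sn v·dn u·dn v)/D = 0.7188789151888726/0.856277691832996 = 0.8395394648785024

cn(u+v)=0.839539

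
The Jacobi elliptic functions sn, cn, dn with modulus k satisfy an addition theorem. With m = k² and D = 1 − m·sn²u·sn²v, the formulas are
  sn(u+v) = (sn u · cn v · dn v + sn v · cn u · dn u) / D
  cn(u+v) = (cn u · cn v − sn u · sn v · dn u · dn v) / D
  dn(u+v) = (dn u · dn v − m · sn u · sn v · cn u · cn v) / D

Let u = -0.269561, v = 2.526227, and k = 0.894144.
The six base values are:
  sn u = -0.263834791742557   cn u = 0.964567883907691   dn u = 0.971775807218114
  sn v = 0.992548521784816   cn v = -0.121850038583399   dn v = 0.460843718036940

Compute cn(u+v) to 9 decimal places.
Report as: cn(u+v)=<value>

cn(u+v)=-0.000273114

m = k² = 0.799493492736
D = 1 − m·sn²u·sn²v = 0.9451745055157421
cn(u+v) = (cn u·cn v − sn u·sn v·dn u·dn v)/D = -0.0002581401457612765/0.9451745055157421 = -0.0002731137417004496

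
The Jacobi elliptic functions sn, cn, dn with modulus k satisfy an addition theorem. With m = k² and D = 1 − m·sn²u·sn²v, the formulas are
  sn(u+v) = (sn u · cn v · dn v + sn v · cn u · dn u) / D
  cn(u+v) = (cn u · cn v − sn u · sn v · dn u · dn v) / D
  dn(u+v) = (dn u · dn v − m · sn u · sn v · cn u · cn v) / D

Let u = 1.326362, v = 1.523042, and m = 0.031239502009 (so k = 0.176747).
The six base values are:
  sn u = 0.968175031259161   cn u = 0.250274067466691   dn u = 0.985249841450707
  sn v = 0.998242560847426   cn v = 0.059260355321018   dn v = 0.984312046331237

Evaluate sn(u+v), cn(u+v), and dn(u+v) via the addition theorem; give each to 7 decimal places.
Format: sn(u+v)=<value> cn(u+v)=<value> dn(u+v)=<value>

m = k² = 0.031239502009
D = 1 − m·sn²u·sn²v = 0.9708200849385782
sn(u+v) = (sn u·cn v·dn v + sn v·cn u·dn u)/D = 0.3026234410701948/0.9708200849385782 = 0.3117193862849893
cn(u+v) = (cn u·cn v − sn u·sn v·dn u·dn v)/D = -0.922448204635351/0.9708200849385782 = -0.9501742072978563
dn(u+v) = (dn u·dn v − m·sn u·sn v·cn u·cn v)/D = 0.9693454978178291/0.9708200849385782 = 0.9984810912509682

sn(u+v)=0.3117194 cn(u+v)=-0.9501742 dn(u+v)=0.9984811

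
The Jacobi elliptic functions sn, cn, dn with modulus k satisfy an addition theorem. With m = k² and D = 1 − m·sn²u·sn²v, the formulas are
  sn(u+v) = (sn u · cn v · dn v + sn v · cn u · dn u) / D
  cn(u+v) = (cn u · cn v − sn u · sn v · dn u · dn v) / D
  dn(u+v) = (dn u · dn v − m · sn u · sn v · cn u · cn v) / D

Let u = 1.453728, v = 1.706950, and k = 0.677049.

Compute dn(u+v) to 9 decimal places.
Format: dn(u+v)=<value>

dn(u+v)=0.951444710

sn u = 0.9630886906027226, cn u = 0.269184275233776, dn u = 0.7581688850909903
sn v = 0.9965130852164522, cn v = 0.08343662860151964, dn v = 0.7381028716913441
m = k² = 0.458395348401
D = 1 − m·sn²u·sn²v = 0.5777800211866533
dn(u+v) = (dn u·dn v − m·sn u·sn v·cn u·cn v)/D = 0.5497257444968704/0.5777800211866533 = 0.9514447096454381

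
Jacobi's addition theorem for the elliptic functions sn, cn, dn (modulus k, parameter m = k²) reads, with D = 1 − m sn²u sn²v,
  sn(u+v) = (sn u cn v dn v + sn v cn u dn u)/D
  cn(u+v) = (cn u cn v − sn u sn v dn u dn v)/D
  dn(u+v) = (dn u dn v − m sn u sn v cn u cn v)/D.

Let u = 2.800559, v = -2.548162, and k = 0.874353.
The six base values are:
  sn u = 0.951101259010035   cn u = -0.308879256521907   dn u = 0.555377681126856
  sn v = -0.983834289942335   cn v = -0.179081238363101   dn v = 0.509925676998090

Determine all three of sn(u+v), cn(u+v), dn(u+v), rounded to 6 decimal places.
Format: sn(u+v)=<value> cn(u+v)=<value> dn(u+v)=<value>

m = k² = 0.764493168609
D = 1 − m·sn²u·sn²v = 0.3306226199839622
sn(u+v) = (sn u·cn v·dn v + sn v·cn u·dn u)/D = 0.08191872370972957/0.3306226199839622 = 0.247771080253684
cn(u+v) = (cn u·cn v − sn u·sn v·dn u·dn v)/D = 0.3203133458831032/0.3306226199839622 = 0.9688186062364422
dn(u+v) = (dn u·dn v − m·sn u·sn v·cn u·cn v)/D = 0.3227708938192543/0.3306226199839622 = 0.9762516969798112

sn(u+v)=0.247771 cn(u+v)=0.968819 dn(u+v)=0.976252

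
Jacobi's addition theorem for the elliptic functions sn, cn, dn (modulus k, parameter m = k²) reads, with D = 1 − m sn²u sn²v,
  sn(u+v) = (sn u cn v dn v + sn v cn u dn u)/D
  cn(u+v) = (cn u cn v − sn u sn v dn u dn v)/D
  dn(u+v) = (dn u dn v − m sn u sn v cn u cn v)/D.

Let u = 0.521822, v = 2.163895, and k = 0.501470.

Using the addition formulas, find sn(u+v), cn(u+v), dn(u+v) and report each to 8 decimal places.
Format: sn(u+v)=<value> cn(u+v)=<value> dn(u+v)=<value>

sn(u+v)=0.62493189 cn(u+v)=-0.78067928 dn(u+v)=0.94962629

sn u = 0.4935768710141554, cn u = 0.8697021745401559, dn u = 0.9688843186975341
sn v = 0.9143854016384778, cn v = -0.4048448311025344, dn v = 0.888675396088738
m = k² = 0.2514721609
D = 1 − m·sn²u·sn²v = 0.9487778171244188
sn(u+v) = (sn u·cn v·dn v + sn v·cn u·dn u)/D = 0.5929215103211036/0.9487778171244188 = 0.6249318856527927
cn(u+v) = (cn u·cn v − sn u·sn v·dn u·dn v)/D = -0.740691183197099/0.9487778171244188 = -0.7806792800468351
dn(u+v) = (dn u·dn v − m·sn u·sn v·cn u·cn v)/D = 0.9009843617073774/0.9487778171244188 = 0.9496262933698271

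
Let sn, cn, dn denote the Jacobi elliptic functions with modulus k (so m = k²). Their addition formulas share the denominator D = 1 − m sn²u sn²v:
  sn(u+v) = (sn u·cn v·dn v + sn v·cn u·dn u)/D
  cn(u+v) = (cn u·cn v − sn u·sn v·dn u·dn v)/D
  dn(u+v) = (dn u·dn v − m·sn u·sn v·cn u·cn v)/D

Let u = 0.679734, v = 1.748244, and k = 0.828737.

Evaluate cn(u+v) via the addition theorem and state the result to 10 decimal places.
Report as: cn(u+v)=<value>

cn(u+v)=-0.2096779434

sn u = 0.6030314151642806, cn u = 0.7977174388998682, dn u = 0.8661671280960667
sn v = 0.9848477499485555, cn v = 0.1734211908080081, dn v = 0.5777980472901236
m = k² = 0.686805015169
D = 1 − m·sn²u·sn²v = 0.7577568379458812
cn(u+v) = (cn u·cn v − sn u·sn v·dn u·dn v)/D = -0.1588848953737208/0.7577568379458812 = -0.2096779433946439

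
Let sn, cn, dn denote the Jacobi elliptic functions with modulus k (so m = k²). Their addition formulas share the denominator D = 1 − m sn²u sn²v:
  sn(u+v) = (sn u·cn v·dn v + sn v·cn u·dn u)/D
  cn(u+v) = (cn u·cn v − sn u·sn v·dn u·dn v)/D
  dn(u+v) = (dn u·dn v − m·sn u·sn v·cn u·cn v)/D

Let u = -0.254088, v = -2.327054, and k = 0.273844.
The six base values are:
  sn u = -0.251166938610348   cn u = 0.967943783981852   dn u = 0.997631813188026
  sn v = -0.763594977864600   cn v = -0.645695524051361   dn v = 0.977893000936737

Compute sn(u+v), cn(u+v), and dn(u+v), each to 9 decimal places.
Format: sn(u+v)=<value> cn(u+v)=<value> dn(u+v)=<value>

m = k² = 0.074990536336
D = 1 − m·sn²u·sn²v = 0.9972415981793623
sn(u+v) = (sn u·cn v·dn v + sn v·cn u·dn u)/D = -0.5787745320159425/0.9972415981793623 = -0.5803754406881902
cn(u+v) = (cn u·cn v − sn u·sn v·dn u·dn v)/D = -0.8121027313271735/0.9972415981793623 = -0.8143490331829399
dn(u+v) = (dn u·dn v − m·sn u·sn v·cn u·cn v)/D = 0.9845661371176829/0.9972415981793623 = 0.987289478211879

sn(u+v)=-0.580375441 cn(u+v)=-0.814349033 dn(u+v)=0.987289478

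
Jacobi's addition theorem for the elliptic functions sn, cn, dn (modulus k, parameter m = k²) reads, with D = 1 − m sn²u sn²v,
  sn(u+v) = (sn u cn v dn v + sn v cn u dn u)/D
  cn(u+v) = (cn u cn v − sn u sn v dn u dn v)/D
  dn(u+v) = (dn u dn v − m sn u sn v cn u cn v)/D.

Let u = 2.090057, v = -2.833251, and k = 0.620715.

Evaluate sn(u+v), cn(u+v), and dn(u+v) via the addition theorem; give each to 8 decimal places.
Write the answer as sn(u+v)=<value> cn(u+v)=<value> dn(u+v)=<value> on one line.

sn(u+v)=-0.65919001 cn(u+v)=0.75197641 dn(u+v)=0.91245856

sn u = 0.9677624953774923, cn u = -0.2518645519733359, dn u = 0.7994709917312832
sn v = -0.6300919843974165, cn v = -0.7765205027545157, dn v = 0.9203449828120746
m = k² = 0.385287111225
D = 1 − m·sn²u·sn²v = 0.8567383444184182
sn(u+v) = (sn u·cn v·dn v + sn v·cn u·dn u)/D = -0.5647533603294309/0.8567383444184182 = -0.6591900129237285
cn(u+v) = (cn u·cn v − sn u·sn v·dn u·dn v)/D = 0.6442470277722887/0.8567383444184182 = 0.7519764137668246
dn(u+v) = (dn u·dn v − m·sn u·sn v·cn u·cn v)/D = 0.7817382361672951/0.8567383444184182 = 0.9124585601429622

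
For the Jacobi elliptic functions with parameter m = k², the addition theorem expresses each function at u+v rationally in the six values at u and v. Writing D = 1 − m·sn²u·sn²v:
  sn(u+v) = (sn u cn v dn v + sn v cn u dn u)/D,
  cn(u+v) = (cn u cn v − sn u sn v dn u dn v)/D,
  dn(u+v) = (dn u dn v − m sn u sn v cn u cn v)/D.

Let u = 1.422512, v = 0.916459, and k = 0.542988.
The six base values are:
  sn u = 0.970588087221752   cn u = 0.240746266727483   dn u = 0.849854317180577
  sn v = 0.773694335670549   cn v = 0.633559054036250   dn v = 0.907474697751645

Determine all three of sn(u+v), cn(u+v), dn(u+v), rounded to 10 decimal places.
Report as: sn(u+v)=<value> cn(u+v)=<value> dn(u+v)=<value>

sn(u+v)=0.8591725442 cn(u+v)=-0.5116859772 dn(u+v)=0.8845104486

m = k² = 0.294835968144
D = 1 − m·sn²u·sn²v = 0.8337394505283066
sn(u+v) = (sn u·cn v·dn v + sn v·cn u·dn u)/D = 0.7163260449031014/0.8337394505283066 = 0.8591725441913476
cn(u+v) = (cn u·cn v − sn u·sn v·dn u·dn v)/D = -0.4266127855101423/0.8337394505283066 = -0.5116859772436283
dn(u+v) = (dn u·dn v − m·sn u·sn v·cn u·cn v)/D = 0.7374512554174636/0.8337394505283066 = 0.8845104486181754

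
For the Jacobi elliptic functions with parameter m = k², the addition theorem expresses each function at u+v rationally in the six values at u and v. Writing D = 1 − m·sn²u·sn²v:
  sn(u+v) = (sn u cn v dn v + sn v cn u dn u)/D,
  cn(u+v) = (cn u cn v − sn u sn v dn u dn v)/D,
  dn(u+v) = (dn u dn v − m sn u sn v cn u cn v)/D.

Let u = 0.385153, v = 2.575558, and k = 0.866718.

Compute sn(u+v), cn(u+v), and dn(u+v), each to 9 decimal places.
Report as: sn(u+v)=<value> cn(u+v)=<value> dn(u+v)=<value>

sn(u+v)=0.908165788 cn(u+v)=-0.418610681 dn(u+v)=0.616795252

sn u = 0.3692881265333715, cn u = 0.9293149517797896, dn u = 0.947394347014567
sn v = 0.9775159275001827, cn v = -0.2108615931919743, dn v = 0.5312252124022065
m = k² = 0.751200091524
D = 1 − m·sn²u·sn²v = 0.9021109743581875
sn(u+v) = (sn u·cn v·dn v + sn v·cn u·dn u)/D = 0.8192663234462407/0.9021109743581875 = 0.9081657875064793
cn(u+v) = (cn u·cn v − sn u·sn v·dn u·dn v)/D = -0.3776332894811554/0.9021109743581875 = -0.4186106811856767
dn(u+v) = (dn u·dn v − m·sn u·sn v·cn u·cn v)/D = 0.5564177659874781/0.9021109743581875 = 0.6167952522508054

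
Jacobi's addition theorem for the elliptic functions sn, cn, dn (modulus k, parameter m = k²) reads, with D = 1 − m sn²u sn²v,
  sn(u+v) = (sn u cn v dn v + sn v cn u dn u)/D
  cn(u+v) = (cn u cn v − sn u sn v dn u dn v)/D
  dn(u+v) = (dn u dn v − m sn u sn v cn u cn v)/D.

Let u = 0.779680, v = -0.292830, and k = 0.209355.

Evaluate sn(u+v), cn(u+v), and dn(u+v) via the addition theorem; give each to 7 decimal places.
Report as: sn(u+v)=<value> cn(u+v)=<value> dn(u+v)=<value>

sn(u+v)=0.4671339 cn(u+v)=0.8841866 dn(u+v)=0.9952064

sn u = 0.7008705418637338, cn u = 0.7132884995201003, dn u = 0.9891764687515865
sn v = -0.2884903011428508, cn v = 0.957482817676906, dn v = 0.9981744416890372
m = k² = 0.043829516025
D = 1 − m·sn²u·sn²v = 0.998208137327646
sn(u+v) = (sn u·cn v·dn v + sn v·cn u·dn u)/D = 0.466296838842618/0.998208137327646 = 0.4671338786026781
cn(u+v) = (cn u·cn v − sn u·sn v·dn u·dn v)/D = 0.882602256688997/0.998208137327646 = 0.8841865976487194
dn(u+v) = (dn u·dn v − m·sn u·sn v·cn u·cn v)/D = 0.9934231291755906/0.998208137327646 = 0.9952064023793018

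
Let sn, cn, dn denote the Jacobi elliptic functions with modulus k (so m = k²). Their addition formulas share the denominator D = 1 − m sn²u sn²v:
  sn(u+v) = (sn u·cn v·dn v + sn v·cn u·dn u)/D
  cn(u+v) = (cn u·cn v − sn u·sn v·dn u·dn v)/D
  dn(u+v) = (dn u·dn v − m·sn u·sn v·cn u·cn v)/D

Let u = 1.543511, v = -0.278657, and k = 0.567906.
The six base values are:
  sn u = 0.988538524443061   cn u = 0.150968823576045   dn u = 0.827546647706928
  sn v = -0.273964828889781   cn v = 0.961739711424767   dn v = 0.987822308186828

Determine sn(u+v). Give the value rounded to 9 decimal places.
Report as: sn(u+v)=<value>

sn(u+v)=0.926836426

m = k² = 0.322517224836
D = 1 − m·sn²u·sn²v = 0.9763446304594864
sn(u+v) = (sn u·cn v·dn v + sn v·cn u·dn u)/D = 0.904911767824538/0.9763446304594864 = 0.9268364259848177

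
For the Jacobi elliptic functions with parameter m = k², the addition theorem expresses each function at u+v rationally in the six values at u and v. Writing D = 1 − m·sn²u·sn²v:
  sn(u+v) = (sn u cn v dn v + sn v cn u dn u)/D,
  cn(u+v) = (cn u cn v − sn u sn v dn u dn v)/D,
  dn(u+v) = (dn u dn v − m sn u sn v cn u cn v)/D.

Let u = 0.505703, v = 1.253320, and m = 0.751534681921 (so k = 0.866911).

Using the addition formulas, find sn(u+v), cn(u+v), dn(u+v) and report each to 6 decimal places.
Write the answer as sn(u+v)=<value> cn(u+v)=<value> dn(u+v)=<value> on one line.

sn(u+v)=0.979364 cn(u+v)=0.202104 dn(u+v)=0.528358

sn u = 0.4710050958291526, cn u = 0.8821304890451133, dn u = 0.9128390805822582
sn v = 0.8788762246924261, cn v = 0.4770498733574804, dn v = 0.647685889916805
m = k² = 0.751534681921
D = 1 − m·sn²u·sn²v = 0.8712178500517295
sn(u+v) = (sn u·cn v·dn v + sn v·cn u·dn u)/D = 0.8532395247178572/0.8712178500517295 = 0.979364144877421
cn(u+v) = (cn u·cn v − sn u·sn v·dn u·dn v)/D = 0.1760762780956108/0.8712178500517295 = 0.2021036163172691
dn(u+v) = (dn u·dn v − m·sn u·sn v·cn u·cn v)/D = 0.4603151113764236/0.8712178500517295 = 0.5283582187269142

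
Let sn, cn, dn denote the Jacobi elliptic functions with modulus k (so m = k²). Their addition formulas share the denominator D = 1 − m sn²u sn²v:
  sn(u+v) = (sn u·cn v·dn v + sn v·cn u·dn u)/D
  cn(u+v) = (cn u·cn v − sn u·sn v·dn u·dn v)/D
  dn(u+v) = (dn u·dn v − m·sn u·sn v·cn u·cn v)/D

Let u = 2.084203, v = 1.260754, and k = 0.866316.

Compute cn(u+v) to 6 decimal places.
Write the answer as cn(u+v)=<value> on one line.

sn u = 0.9993304608448296, cn u = 0.03658729325408739, dn u = 0.5005009835624423
sn v = 0.8812767789754531, cn v = 0.4726005066000781, dn v = 0.6458501799447543
m = k² = 0.750503411856
D = 1 − m·sn²u·sn²v = 0.417902712318945
cn(u+v) = (cn u·cn v − sn u·sn v·dn u·dn v)/D = -0.2673896233712176/0.417902712318945 = -0.6398370134701226

cn(u+v)=-0.639837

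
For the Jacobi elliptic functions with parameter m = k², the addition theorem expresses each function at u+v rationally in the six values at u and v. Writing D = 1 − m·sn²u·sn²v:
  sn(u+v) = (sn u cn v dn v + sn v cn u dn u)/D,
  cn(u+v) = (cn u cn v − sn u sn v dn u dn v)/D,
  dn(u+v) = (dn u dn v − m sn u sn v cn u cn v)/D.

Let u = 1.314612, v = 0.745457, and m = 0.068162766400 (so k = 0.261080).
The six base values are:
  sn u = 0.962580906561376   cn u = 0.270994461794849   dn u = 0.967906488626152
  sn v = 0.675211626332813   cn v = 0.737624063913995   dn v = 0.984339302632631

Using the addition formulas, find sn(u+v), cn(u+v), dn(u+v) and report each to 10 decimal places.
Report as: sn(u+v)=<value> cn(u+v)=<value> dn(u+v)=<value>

sn(u+v)=0.9019811900 cn(u+v)=-0.4317753270 dn(u+v)=0.9718769539

m = k² = 0.0681627664
D = 1 − m·sn²u·sn²v = 0.9712060320256961
sn(u+v) = (sn u·cn v·dn v + sn v·cn u·dn u)/D = 0.8760095724539455/0.9712060320256961 = 0.9019811899508138
cn(u+v) = (cn u·cn v − sn u·sn v·dn u·dn v)/D = -0.4193428020273545/0.9712060320256961 = -0.431775326964052
dn(u+v) = (dn u·dn v − m·sn u·sn v·cn u·cn v)/D = 0.9438927600391194/0.9712060320256961 = 0.9718769539254117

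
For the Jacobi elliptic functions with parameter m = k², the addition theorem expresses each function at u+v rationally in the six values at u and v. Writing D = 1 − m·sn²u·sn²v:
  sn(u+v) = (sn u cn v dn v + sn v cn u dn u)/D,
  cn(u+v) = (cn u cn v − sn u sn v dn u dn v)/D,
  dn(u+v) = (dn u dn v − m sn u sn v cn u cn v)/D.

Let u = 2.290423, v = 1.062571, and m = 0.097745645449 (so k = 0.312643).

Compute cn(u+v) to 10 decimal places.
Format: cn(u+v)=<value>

sn u = 0.796444905483459, cn u = -0.6047110984010829, dn u = 0.9685027328552483
sn v = 0.8659314902803781, cn v = 0.5001626276930368, dn v = 0.9626560469073197
m = k² = 0.097745645449
D = 1 − m·sn²u·sn²v = 0.9535082426173452
cn(u+v) = (cn u·cn v − sn u·sn v·dn u·dn v)/D = -0.9454543254622983/0.9535082426173452 = -0.9915533848633137

cn(u+v)=-0.9915533849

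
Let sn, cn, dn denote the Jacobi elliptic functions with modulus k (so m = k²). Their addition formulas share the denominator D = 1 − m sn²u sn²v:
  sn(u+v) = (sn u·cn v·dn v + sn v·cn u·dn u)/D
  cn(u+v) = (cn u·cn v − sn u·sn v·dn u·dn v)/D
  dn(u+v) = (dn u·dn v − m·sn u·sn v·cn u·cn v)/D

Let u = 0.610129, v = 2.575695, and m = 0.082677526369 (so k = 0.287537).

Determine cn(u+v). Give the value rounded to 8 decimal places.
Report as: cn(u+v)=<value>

cn(u+v)=-0.99971421

sn u = 0.5705926708449654, cn u = 0.8212332214286079, dn u = 0.98644927999557
sn v = 0.5897915499369379, cn v = -0.8075555260308634, dn v = 0.9855152387246406
m = k² = 0.082677526369
D = 1 − m·sn²u·sn²v = 0.990636527390511
cn(u+v) = (cn u·cn v − sn u·sn v·dn u·dn v)/D = -0.990353414601305/0.990636527390511 = -0.9997142112355258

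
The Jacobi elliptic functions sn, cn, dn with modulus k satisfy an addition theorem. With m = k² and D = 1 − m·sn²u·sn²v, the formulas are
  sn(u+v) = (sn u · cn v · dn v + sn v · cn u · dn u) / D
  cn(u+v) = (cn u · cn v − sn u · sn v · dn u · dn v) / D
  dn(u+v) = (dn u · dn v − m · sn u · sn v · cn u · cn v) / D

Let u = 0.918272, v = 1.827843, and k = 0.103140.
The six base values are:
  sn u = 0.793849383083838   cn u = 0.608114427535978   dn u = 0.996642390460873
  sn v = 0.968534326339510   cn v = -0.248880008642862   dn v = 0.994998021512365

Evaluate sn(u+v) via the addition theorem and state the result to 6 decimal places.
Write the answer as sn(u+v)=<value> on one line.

sn(u+v)=0.392888

m = k² = 0.0106378596
D = 1 − m·sn²u·sn²v = 0.9937113052883595
sn(u+v) = (sn u·cn v·dn v + sn v·cn u·dn u)/D = 0.3904171493403096/0.9937113052883595 = 0.3928879014081627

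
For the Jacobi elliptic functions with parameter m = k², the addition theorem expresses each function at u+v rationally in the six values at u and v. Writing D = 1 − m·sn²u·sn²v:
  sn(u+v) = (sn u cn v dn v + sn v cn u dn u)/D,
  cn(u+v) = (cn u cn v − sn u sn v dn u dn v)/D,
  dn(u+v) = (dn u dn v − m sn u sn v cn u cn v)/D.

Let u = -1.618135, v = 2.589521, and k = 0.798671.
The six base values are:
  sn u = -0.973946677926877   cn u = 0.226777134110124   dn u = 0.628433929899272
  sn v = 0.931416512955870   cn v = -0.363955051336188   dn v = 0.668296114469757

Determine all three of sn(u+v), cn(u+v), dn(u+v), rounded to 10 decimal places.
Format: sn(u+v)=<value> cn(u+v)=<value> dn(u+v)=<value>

sn(u+v)=0.7780457900 cn(u+v)=0.6282075682 dn(u+v)=0.7834914150

m = k² = 0.637875366241
D = 1 − m·sn²u·sn²v = 0.4750788661188767
sn(u+v) = (sn u·cn v·dn v + sn v·cn u·dn u)/D = 0.3696331116890909/0.4750788661188767 = 0.7780457899733208
cn(u+v) = (cn u·cn v − sn u·sn v·dn u·dn v)/D = 0.2984481391730188/0.4750788661188767 = 0.628207568168986
dn(u+v) = (dn u·dn v − m·sn u·sn v·cn u·cn v)/D = 0.372220213050696/0.4750788661188767 = 0.7834914149970988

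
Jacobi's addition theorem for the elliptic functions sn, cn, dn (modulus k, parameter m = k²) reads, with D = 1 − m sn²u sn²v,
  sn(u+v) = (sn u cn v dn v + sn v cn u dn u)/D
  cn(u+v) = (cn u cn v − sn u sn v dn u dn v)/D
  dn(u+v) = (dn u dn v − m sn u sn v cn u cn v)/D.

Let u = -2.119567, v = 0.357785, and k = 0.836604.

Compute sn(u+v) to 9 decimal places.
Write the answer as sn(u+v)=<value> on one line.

sn(u+v)=-0.984957325

sn u = -0.9997048547921524, cn u = -0.02429410020975319, dn u = 0.5481850364316808
sn v = 0.3453374381807555, cn v = 0.9384785846202101, dn v = 0.9573560558904684
m = k² = 0.699906252816
D = 1 − m·sn²u·sn²v = 0.916579881655424
sn(u+v) = (sn u·cn v·dn v + sn v·cn u·dn u)/D = -0.9027920680400474/0.916579881655424 = -0.9849573246245874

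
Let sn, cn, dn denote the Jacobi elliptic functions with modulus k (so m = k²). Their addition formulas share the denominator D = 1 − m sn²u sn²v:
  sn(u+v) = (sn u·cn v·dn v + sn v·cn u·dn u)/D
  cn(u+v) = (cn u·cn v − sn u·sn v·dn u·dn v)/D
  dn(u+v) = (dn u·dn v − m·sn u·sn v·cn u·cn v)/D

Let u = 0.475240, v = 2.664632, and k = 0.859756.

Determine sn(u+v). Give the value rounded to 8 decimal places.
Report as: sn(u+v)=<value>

sn(u+v)=0.83987671

sn u = 0.4463544673024175, cn u = 0.8948562395821885, dn u = 0.9234345591989449
sn v = 0.9615118403428789, cn v = -0.2747634999057373, dn v = 0.5626935481096919
m = k² = 0.739180379536
D = 1 − m·sn²u·sn²v = 0.863849426387383
sn(u+v) = (sn u·cn v·dn v + sn v·cn u·dn u)/D = 0.7255270113324059/0.863849426387383 = 0.8398767067156122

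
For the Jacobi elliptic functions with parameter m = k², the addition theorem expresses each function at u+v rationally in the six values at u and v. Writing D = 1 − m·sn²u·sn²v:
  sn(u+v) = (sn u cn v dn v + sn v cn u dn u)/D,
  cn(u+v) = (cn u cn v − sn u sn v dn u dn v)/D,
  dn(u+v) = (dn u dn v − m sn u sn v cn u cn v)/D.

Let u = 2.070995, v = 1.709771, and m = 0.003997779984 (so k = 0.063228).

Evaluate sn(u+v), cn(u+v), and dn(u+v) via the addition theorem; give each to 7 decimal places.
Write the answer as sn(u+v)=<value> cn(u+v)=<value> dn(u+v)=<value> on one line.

sn u = 0.8786800705445878, cn u = -0.477411074052287, dn u = 0.9984555069513632
sn v = 0.9906126793781299, cn v = -0.1366986446724411, dn v = 0.9980365347067456
m = k² = 0.003997779984
D = 1 − m·sn²u·sn²v = 0.9969710771843856
sn(u+v) = (sn u·cn v·dn v + sn v·cn u·dn u)/D = -0.592077561301369/0.9969710771843856 = -0.5938763669789658
cn(u+v) = (cn u·cn v − sn u·sn v·dn u·dn v)/D = -0.8021193739996671/0.9969710771843856 = -0.804556312972476
dn(u+v) = (dn u·dn v − m·sn u·sn v·cn u·cn v)/D = 0.9962679778189091/0.9969710771843856 = 0.9992947645307203

sn(u+v)=-0.5938764 cn(u+v)=-0.8045563 dn(u+v)=0.9992948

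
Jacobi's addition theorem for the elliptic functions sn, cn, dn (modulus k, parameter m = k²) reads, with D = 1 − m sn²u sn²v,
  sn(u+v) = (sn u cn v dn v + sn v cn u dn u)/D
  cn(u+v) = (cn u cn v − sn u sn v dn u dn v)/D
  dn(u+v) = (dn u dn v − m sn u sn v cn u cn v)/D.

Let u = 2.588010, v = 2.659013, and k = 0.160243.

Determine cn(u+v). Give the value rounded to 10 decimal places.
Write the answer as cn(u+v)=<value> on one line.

cn(u+v)=0.4776173113

sn u = 0.5423980895120684, cn u = -0.8401216057771983, dn u = 0.9962156876757242
sn v = 0.4816406250880893, cn v = -0.8763688197698242, dn v = 0.9970172108886675
m = k² = 0.025677819049
D = 1 − m·sn²u·sn²v = 0.9982475700815275
cn(u+v) = (cn u·cn v − sn u·sn v·dn u·dn v)/D = 0.4767803204426053/0.9982475700815275 = 0.4776173113085228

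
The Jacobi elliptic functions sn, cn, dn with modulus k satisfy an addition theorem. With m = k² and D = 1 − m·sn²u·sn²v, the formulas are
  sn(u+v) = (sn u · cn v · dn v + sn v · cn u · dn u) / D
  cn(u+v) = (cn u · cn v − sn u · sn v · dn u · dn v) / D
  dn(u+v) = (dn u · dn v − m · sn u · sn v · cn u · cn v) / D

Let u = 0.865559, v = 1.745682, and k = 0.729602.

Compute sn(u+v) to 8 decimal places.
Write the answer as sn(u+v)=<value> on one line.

sn(u+v)=0.86733075

sn u = 0.7287488999031535, cn u = 0.6847810167418074, dn u = 0.8469348659744105
sn v = 0.9956133594648611, cn v = 0.09356301862965605, dn v = 0.6872705895633309
m = k² = 0.532319078404
D = 1 − m·sn²u·sn²v = 0.719773445541703
sn(u+v) = (sn u·cn v·dn v + sn v·cn u·dn u)/D = 0.6242816423983254/0.719773445541703 = 0.8673307500646815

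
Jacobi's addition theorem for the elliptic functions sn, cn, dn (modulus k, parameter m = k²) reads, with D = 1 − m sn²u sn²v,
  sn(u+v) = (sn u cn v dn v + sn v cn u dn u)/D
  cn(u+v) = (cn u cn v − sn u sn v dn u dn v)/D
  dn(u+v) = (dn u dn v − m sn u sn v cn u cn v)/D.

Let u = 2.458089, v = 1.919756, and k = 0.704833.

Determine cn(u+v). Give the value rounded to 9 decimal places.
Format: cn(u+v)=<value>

sn u = 0.9034128334022735, cn u = -0.4287717952991731, dn u = 0.7710660437295136
sn v = 0.9988224539895092, cn v = -0.04851500186926463, dn v = 0.7101969715362308
m = k² = 0.496789557889
D = 1 − m·sn²u·sn²v = 0.5954971704933026
cn(u+v) = (cn u·cn v − sn u·sn v·dn u·dn v)/D = -0.4733323734661517/0.5954971704933026 = -0.7948524307412727

cn(u+v)=-0.794852431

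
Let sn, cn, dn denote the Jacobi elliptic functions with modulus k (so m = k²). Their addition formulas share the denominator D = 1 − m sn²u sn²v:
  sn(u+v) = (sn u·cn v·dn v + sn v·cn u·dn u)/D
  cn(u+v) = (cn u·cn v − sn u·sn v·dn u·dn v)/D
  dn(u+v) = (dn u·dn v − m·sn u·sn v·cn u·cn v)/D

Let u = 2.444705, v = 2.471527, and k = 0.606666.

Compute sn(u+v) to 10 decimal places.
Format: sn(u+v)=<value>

sn u = 0.8458694049090698, cn u = -0.5333900541243491, dn u = 0.8582928407695945
sn v = 0.8333338610925345, cn v = -0.5527700027648103, dn v = 0.8627941922870168
m = k² = 0.368043635556
D = 1 − m·sn²u·sn²v = 0.8171293520641222
sn(u+v) = (sn u·cn v·dn v + sn v·cn u·dn u)/D = -0.7849220401679024/0.8171293520641222 = -0.9605848060470939

sn(u+v)=-0.9605848060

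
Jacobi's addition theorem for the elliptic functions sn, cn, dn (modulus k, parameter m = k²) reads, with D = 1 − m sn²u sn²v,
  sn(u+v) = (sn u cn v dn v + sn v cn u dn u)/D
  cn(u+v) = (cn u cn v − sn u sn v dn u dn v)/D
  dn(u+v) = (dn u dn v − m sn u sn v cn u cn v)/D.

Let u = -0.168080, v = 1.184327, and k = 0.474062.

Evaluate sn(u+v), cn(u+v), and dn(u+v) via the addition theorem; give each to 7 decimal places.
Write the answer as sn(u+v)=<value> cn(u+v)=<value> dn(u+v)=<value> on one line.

sn(u+v)=0.8329366 cn(u+v)=0.5533684 dn(u+v)=0.9187398

sn u = -0.167115406078121, cn u = 0.9859373413413982, dn u = 0.9968569135979815
sn v = 0.9075557394066896, cn v = 0.4199316371386858, dn v = 0.9027156423925544
m = k² = 0.224734779844
D = 1 − m·sn²u·sn²v = 0.9948304840309072
sn(u+v) = (sn u·cn v·dn v + sn v·cn u·dn u)/D = 0.8286307636068519/0.9948304840309072 = 0.8329366428834807
cn(u+v) = (cn u·cn v − sn u·sn v·dn u·dn v)/D = 0.5505077198019066/0.9948304840309072 = 0.5533683664088479
dn(u+v) = (dn u·dn v − m·sn u·sn v·cn u·cn v)/D = 0.9139903105358167/0.9948304840309072 = 0.9187397503466742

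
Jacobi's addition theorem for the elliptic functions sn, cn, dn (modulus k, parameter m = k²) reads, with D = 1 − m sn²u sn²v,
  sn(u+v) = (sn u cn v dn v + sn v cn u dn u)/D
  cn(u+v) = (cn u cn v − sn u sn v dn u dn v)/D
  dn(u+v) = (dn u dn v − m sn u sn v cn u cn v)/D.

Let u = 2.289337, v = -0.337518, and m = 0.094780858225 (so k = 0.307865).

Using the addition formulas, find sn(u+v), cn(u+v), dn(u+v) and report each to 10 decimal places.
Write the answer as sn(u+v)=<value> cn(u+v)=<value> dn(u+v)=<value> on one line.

sn(u+v)=0.9474368703 cn(u+v)=-0.3199427711 dn(u+v)=0.9565151491

sn u = 0.7957545215799343, cn u = -0.6056193040063121, dn u = 0.9695268776773191
sn v = -0.3305861715098682, cn v = 0.9437758119418234, dn v = 0.994807350093115
m = k² = 0.094780858225
D = 1 − m·sn²u·sn²v = 0.9934408398804824
sn(u+v) = (sn u·cn v·dn v + sn v·cn u·dn u)/D = 0.9412224801798718/0.9934408398804824 = 0.9474368703154052
cn(u+v) = (cn u·cn v − sn u·sn v·dn u·dn v)/D = -0.317844215216337/0.9934408398804824 = -0.319942771080939
dn(u+v) = (dn u·dn v − m·sn u·sn v·cn u·cn v)/D = 0.9502412130896487/0.9934408398804824 = 0.9565151491094015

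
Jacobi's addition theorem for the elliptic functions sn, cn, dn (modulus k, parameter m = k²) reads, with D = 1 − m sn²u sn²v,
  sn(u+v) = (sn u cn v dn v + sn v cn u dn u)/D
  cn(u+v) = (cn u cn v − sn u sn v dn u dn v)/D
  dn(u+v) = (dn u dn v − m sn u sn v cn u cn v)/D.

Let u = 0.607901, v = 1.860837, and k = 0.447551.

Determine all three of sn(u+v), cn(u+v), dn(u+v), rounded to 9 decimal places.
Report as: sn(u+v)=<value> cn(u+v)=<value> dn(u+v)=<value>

sn(u+v)=0.740013466 cn(u+v)=-0.672592054 dn(u+v)=0.943562764

sn u = 0.5654302334542687, cn u = 0.8247961269888767, dn u = 0.9674508825412914
sn v = 0.9838362058831833, cn v = -0.1790707122713891, dn v = 0.8978424400432157
m = k² = 0.200301897601
D = 1 − m·sn²u·sn²v = 0.9380146984578865
sn(u+v) = (sn u·cn v·dn v + sn v·cn u·dn u)/D = 0.6941435077125877/0.9380146984578865 = 0.7400134655179418
cn(u+v) = (cn u·cn v − sn u·sn v·dn u·dn v)/D = -0.630901232542388/0.9380146984578865 = -0.6725920538128041
dn(u+v) = (dn u·dn v − m·sn u·sn v·cn u·cn v)/D = 0.8850757412613723/0.9380146984578865 = 0.9435627636927793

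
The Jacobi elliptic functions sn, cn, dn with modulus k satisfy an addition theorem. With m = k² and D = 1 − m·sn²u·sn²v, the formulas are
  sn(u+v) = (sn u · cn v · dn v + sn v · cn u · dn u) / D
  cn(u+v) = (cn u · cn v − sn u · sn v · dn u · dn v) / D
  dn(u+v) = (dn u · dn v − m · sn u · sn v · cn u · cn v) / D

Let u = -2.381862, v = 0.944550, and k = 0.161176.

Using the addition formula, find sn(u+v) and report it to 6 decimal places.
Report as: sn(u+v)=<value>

sn(u+v)=-0.989939

sn u = -0.7022951513173188, cn u = -0.7118858900386946, dn u = 0.9935730052872898
sn v = 0.8084424345136942, cn v = 0.5885752543877217, dn v = 0.9914744144214991
m = k² = 0.025977702976
D = 1 − m·sn²u·sn²v = 0.9916258971729434
sn(u+v) = (sn u·cn v·dn v + sn v·cn u·dn u)/D = -0.9816493722979556/0.9916258971729434 = -0.989939225161999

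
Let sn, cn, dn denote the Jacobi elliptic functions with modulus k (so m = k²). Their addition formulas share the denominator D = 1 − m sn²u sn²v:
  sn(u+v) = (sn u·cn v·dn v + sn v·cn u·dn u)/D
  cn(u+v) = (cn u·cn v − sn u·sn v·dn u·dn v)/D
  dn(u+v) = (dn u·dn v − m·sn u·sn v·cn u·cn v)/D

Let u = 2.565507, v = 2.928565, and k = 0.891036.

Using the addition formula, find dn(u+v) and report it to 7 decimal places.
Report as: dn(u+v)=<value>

dn(u+v)=0.7172664

sn u = 0.9890537294490715, cn u = -0.1475558208370068, dn u = 0.472589877622009
sn v = 0.9459929700035572, cn v = -0.3241871383997965, dn v = 0.538048640201156
m = k² = 0.793945153296
D = 1 − m·sn²u·sn²v = 0.3049659366741799
dn(u+v) = (dn u·dn v − m·sn u·sn v·cn u·cn v)/D = 0.2187418235048522/0.3049659366741799 = 0.7172664130635418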